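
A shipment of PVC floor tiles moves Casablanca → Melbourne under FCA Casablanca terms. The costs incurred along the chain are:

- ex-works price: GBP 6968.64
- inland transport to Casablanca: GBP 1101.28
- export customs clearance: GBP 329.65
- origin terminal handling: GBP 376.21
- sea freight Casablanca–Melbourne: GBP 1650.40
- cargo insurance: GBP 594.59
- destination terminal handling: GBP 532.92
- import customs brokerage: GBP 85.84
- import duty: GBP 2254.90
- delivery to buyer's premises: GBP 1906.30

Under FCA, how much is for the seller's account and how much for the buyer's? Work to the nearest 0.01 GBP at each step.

FCA: the seller delivers export-cleared goods to the carrier; the buyer bears costs from that point.
Seller's account: goods 6968.64 + inland to port 1101.28 + export clearance 329.65 = 8399.57
Buyer's account: origin terminal 376.21 + freight 1650.40 + insurance 594.59 + destination terminal 532.92 + brokerage 85.84 + duty 2254.90 + delivery 1906.30 = 7401.16

Seller: GBP 8399.57; buyer: GBP 7401.16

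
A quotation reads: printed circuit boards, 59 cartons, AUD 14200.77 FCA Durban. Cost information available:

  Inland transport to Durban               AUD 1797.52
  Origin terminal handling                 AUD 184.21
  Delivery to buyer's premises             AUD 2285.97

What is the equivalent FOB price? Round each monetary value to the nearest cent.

Not relevant to the conversion: inland to port — on the seller under both FCA and FOB; already in the FCA price and stays in the FOB price. delivery — on the buyer under both terms; not part of either seller's price.
From FCA to FOB, the seller additionally bears: origin terminal.
FOB price = 14200.77 + 184.21 = 14384.98

FOB price: AUD 14384.98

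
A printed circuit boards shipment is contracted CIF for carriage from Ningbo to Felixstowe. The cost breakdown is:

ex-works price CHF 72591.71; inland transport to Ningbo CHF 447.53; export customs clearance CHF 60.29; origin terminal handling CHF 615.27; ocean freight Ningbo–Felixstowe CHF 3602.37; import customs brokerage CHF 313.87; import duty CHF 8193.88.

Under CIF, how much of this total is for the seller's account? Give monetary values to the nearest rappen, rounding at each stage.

CIF: the seller pays costs through ocean freight and marine insurance to the destination port.
Seller's account: goods 72591.71 + inland to port 447.53 + export clearance 60.29 + origin terminal 615.27 + freight 3602.37 = 77317.17
Buyer's account: brokerage 313.87 + duty 8193.88 = 8507.75

Seller's account: CHF 77317.17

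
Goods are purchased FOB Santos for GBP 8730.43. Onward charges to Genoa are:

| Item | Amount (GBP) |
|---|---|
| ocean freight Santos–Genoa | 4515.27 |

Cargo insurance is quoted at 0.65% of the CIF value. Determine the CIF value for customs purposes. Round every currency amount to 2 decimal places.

Let C be the CIF value. C = FOB price + freight + 0.65% × C
C − 0.65% × C = 8730.43 + 4515.27
0.9935 × C = 13245.70
C = 13245.70 / 0.9935 = 13332.36
Insurance premium = 0.65% × 13332.36 = 86.66

CIF value: GBP 13332.36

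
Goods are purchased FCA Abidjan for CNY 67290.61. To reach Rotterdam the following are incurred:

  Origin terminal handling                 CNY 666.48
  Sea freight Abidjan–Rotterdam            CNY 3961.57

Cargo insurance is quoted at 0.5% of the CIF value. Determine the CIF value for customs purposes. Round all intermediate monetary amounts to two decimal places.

Let C be the CIF value. C = FCA price + pre-shipment costs + freight + 0.5% × C
C − 0.5% × C = 67290.61 + 666.48 + 3961.57
0.995 × C = 71918.66
C = 71918.66 / 0.995 = 72280.06
Insurance premium = 0.5% × 72280.06 = 361.40

CIF value: CNY 72280.06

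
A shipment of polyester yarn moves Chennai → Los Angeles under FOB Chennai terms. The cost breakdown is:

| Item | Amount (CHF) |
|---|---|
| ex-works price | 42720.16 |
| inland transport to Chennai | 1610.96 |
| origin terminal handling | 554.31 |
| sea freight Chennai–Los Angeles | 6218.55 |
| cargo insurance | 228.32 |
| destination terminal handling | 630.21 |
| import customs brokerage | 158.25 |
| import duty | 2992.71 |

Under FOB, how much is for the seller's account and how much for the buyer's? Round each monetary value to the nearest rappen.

Seller: CHF 44885.43; buyer: CHF 10228.04

FOB: the seller bears costs until goods are on board at the origin port; the buyer bears freight, insurance and all costs thereafter.
Seller's account: goods 42720.16 + inland to port 1610.96 + origin terminal 554.31 = 44885.43
Buyer's account: freight 6218.55 + insurance 228.32 + destination terminal 630.21 + brokerage 158.25 + duty 2992.71 = 10228.04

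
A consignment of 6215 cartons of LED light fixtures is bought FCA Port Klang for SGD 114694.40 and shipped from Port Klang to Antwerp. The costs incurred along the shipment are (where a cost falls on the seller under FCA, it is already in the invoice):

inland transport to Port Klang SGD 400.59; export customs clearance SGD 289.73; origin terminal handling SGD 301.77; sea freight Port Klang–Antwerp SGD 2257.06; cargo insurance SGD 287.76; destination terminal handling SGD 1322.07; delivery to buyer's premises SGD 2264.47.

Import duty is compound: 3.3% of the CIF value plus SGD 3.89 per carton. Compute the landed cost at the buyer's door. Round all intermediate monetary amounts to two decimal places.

Total landed cost: SGD 149182.73

FCA: the seller delivers export-cleared goods to the carrier; the buyer bears costs from that point.
Already in the invoice (seller's account under FCA): inland to port, export clearance — exclude.
CIF value = FCA price + origin terminal + freight + insurance = 114694.40 + 301.77 + 2257.06 + 287.76 = 117540.99
Ad valorem component: 117540.99 × 3.3% = 3878.85
Specific component: 6215 × 3.89 = 24176.35
Import duty = 3878.85 + 24176.35 = 28055.20
Buyer bears: origin terminal 301.77 + freight 2257.06 + insurance 287.76 + destination terminal 1322.07 + delivery 2264.47 + duty 28055.20 = 34488.33
Landed cost = invoice 114694.40 + 34488.33 = 149182.73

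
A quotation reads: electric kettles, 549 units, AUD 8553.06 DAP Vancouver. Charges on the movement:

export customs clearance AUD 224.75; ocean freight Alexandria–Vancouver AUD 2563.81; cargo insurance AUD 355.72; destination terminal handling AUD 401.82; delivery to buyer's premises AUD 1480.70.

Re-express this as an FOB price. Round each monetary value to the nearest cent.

FOB price: AUD 3751.01

Not relevant to the conversion: export clearance — on the seller under both DAP and FOB; already in the DAP price and stays in the FOB price.
From DAP to FOB, the seller no longer bears: freight, insurance, destination terminal, delivery.
FOB price = 8553.06 − 2563.81 − 355.72 − 401.82 − 1480.70 = 3751.01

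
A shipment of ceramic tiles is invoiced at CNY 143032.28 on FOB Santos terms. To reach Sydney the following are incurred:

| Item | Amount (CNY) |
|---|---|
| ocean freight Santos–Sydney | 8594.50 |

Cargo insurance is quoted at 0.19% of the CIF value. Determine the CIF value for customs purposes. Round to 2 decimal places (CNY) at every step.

CIF value: CNY 151915.42

Let C be the CIF value. C = FOB price + freight + 0.19% × C
C − 0.19% × C = 143032.28 + 8594.50
0.9981 × C = 151626.78
C = 151626.78 / 0.9981 = 151915.42
Insurance premium = 0.19% × 151915.42 = 288.64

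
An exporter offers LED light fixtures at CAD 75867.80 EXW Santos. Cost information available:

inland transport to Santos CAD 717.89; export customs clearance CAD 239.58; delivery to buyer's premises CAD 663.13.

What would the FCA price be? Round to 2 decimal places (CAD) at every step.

Not relevant to the conversion: delivery — on the buyer under both terms; not part of either seller's price.
From EXW to FCA, the seller additionally bears: inland to port, export clearance.
FCA price = 75867.80 + 717.89 + 239.58 = 76825.27

FCA price: CAD 76825.27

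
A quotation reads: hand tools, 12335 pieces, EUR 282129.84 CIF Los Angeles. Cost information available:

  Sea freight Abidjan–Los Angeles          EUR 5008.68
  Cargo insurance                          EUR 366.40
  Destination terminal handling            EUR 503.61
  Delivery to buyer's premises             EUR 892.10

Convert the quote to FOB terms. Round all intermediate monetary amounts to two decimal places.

FOB price: EUR 276754.76

Not relevant to the conversion: delivery, destination terminal — on the buyer under both terms; not part of either seller's price.
From CIF to FOB, the seller no longer bears: freight, insurance.
FOB price = 282129.84 − 5008.68 − 366.40 = 276754.76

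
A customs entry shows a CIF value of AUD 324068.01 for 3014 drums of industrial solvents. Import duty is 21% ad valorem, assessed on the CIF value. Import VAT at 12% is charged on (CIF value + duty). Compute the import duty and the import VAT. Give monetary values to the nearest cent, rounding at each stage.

Import duty = 324068.01 × 21% = 68054.28
VAT base = CIF + duty = 324068.01 + 68054.28 = 392122.29
Import VAT = 392122.29 × 12% = 47054.67

Import duty: AUD 68054.28; import VAT: AUD 47054.67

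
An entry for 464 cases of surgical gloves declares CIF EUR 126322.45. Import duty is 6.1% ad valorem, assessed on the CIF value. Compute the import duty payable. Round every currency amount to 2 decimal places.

Import duty = 126322.45 × 6.1% = 7705.67

Import duty: EUR 7705.67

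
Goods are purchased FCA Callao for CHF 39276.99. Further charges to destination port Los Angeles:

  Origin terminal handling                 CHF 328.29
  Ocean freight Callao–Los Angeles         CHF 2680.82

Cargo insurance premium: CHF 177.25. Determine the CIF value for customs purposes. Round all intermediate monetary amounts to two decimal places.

CIF = FCA price + pre-shipment costs + freight + insurance
CIF = 39276.99 + 328.29 + 2680.82 + 177.25 = 42463.35

CIF value: CHF 42463.35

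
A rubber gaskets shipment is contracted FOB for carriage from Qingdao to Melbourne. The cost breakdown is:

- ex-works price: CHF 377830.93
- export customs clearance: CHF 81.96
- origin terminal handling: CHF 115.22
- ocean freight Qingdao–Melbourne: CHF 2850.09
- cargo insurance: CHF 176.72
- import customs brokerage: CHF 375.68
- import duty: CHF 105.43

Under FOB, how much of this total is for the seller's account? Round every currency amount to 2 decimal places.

Seller's account: CHF 378028.11

FOB: the seller bears costs until goods are on board at the origin port; the buyer bears freight, insurance and all costs thereafter.
Seller's account: goods 377830.93 + export clearance 81.96 + origin terminal 115.22 = 378028.11
Buyer's account: freight 2850.09 + insurance 176.72 + brokerage 375.68 + duty 105.43 = 3507.92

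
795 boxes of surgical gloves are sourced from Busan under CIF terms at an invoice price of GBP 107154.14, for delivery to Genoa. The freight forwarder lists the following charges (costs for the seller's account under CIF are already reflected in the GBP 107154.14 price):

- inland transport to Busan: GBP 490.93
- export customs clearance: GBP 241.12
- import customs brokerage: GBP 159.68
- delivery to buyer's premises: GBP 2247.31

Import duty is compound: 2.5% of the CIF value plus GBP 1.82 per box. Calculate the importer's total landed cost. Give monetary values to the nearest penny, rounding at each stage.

CIF: the seller pays costs through ocean freight and marine insurance to the destination port.
Already in the invoice (seller's account under CIF): inland to port, export clearance — exclude.
The CIF price already equals the CIF value: 107154.14
Ad valorem component: 107154.14 × 2.5% = 2678.85
Specific component: 795 × 1.82 = 1446.90
Import duty = 2678.85 + 1446.90 = 4125.75
Buyer bears: brokerage 159.68 + delivery 2247.31 + duty 4125.75 = 6532.74
Landed cost = invoice 107154.14 + 6532.74 = 113686.88

Total landed cost: GBP 113686.88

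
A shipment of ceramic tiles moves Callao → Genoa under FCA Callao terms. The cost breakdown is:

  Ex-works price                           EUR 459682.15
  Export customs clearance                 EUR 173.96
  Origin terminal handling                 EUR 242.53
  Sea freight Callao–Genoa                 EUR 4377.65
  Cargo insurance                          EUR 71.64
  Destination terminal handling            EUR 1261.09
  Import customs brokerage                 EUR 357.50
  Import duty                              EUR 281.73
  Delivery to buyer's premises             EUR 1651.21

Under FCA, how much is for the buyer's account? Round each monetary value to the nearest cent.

Buyer's account: EUR 8243.35

FCA: the seller delivers export-cleared goods to the carrier; the buyer bears costs from that point.
Seller's account: goods 459682.15 + export clearance 173.96 = 459856.11
Buyer's account: origin terminal 242.53 + freight 4377.65 + insurance 71.64 + destination terminal 1261.09 + brokerage 357.50 + duty 281.73 + delivery 1651.21 = 8243.35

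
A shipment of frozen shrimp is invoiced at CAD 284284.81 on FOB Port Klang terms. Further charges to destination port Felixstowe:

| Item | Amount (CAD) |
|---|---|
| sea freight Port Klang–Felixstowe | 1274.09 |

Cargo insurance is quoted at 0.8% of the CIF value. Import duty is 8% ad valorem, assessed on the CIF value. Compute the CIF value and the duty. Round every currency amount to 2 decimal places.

Let C be the CIF value. C = FOB price + freight + 0.8% × C
C − 0.8% × C = 284284.81 + 1274.09
0.992 × C = 285558.90
C = 285558.90 / 0.992 = 287861.79
Insurance premium = 0.8% × 287861.79 = 2302.89
Import duty = 287861.79 × 8% = 23028.94

CIF value: CAD 287861.79; import duty: CAD 23028.94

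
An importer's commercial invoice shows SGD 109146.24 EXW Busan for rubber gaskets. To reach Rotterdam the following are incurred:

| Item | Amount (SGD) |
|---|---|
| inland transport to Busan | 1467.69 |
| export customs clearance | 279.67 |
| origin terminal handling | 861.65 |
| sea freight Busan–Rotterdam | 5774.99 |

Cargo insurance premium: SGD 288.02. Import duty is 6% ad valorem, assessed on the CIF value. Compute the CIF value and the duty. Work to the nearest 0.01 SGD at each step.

CIF value: SGD 117818.26; import duty: SGD 7069.10

CIF = EXW price + pre-shipment costs + freight + insurance
CIF = 109146.24 + 1467.69 + 279.67 + 861.65 + 5774.99 + 288.02 = 117818.26
Import duty = 117818.26 × 6% = 7069.10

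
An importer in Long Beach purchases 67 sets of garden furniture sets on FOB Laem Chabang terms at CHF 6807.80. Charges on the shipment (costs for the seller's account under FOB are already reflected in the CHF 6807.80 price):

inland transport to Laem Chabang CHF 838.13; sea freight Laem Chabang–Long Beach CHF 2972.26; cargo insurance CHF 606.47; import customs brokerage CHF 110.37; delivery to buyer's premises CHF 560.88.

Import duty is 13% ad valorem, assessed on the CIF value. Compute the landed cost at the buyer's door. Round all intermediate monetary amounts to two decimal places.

Total landed cost: CHF 12408.03

FOB: the seller bears costs until goods are on board at the origin port; the buyer bears freight, insurance and all costs thereafter.
Already in the invoice (seller's account under FOB): inland to port — exclude.
CIF value = FOB price + freight + insurance = 6807.80 + 2972.26 + 606.47 = 10386.53
Import duty = 10386.53 × 13% = 1350.25
Buyer bears: freight 2972.26 + insurance 606.47 + brokerage 110.37 + delivery 560.88 + duty 1350.25 = 5600.23
Landed cost = invoice 6807.80 + 5600.23 = 12408.03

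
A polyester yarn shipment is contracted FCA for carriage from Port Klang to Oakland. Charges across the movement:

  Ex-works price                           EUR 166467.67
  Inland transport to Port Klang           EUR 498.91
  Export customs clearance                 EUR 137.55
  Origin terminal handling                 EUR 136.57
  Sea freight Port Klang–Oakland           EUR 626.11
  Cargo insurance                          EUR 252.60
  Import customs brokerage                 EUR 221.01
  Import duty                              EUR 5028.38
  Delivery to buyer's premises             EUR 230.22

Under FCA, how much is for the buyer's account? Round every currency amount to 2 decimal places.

Buyer's account: EUR 6494.89

FCA: the seller delivers export-cleared goods to the carrier; the buyer bears costs from that point.
Seller's account: goods 166467.67 + inland to port 498.91 + export clearance 137.55 = 167104.13
Buyer's account: origin terminal 136.57 + freight 626.11 + insurance 252.60 + brokerage 221.01 + duty 5028.38 + delivery 230.22 = 6494.89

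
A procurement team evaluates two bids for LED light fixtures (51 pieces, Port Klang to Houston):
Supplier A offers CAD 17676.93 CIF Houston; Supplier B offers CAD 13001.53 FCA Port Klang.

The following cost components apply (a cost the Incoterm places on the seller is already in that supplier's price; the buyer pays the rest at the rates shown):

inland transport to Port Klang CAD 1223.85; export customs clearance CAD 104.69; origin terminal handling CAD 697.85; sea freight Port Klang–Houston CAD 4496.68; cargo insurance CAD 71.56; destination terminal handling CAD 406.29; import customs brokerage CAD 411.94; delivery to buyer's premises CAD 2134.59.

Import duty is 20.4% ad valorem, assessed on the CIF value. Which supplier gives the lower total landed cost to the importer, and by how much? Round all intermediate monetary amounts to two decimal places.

Supplier A is cheaper by CAD 711.19

Supplier A (CIF):
The CIF price already equals the CIF value: 17676.93
Import duty = 17676.93 × 20.4% = 3606.09
Buyer bears (A): 406.29 + 411.94 + 2134.59 = 2952.82
Landed cost (A) = invoice 17676.93 + 2952.82 + duty 3606.09 = 24235.84
Supplier B (FCA):
CIF value = FCA price + origin terminal + freight + insurance = 13001.53 + 697.85 + 4496.68 + 71.56 = 18267.62
Import duty = 18267.62 × 20.4% = 3726.59
Buyer bears (B): 697.85 + 4496.68 + 71.56 + 406.29 + 411.94 + 2134.59 = 8218.91
Landed cost (B) = invoice 13001.53 + 8218.91 + duty 3726.59 = 24947.03
Difference = |24235.84 − 24947.03| = 711.19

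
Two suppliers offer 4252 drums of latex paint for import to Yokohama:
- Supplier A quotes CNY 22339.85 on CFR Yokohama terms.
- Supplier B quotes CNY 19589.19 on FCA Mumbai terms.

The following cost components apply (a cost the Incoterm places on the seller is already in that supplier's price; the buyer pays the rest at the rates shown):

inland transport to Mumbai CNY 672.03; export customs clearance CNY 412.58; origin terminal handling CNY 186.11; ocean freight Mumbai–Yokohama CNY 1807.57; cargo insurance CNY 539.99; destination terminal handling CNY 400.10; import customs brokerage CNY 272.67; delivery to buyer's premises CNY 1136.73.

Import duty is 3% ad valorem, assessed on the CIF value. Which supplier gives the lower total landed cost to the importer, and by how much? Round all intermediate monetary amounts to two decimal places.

Supplier B is cheaper by CNY 779.69

Supplier A (CFR):
CIF value = CFR price + insurance = 22339.85 + 539.99 = 22879.84
Import duty = 22879.84 × 3% = 686.40
Buyer bears (A): 539.99 + 400.10 + 272.67 + 1136.73 = 2349.49
Landed cost (A) = invoice 22339.85 + 2349.49 + duty 686.40 = 25375.74
Supplier B (FCA):
CIF value = FCA price + origin terminal + freight + insurance = 19589.19 + 186.11 + 1807.57 + 539.99 = 22122.86
Import duty = 22122.86 × 3% = 663.69
Buyer bears (B): 186.11 + 1807.57 + 539.99 + 400.10 + 272.67 + 1136.73 = 4343.17
Landed cost (B) = invoice 19589.19 + 4343.17 + duty 663.69 = 24596.05
Difference = |25375.74 − 24596.05| = 779.69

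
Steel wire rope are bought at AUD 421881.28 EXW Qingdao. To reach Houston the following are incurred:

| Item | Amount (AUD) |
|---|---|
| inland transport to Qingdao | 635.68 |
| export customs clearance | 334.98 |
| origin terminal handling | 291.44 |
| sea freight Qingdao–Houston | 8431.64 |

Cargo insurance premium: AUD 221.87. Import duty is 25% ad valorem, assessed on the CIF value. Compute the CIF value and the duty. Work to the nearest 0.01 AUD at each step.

CIF = EXW price + pre-shipment costs + freight + insurance
CIF = 421881.28 + 635.68 + 334.98 + 291.44 + 8431.64 + 221.87 = 431796.89
Import duty = 431796.89 × 25% = 107949.22

CIF value: AUD 431796.89; import duty: AUD 107949.22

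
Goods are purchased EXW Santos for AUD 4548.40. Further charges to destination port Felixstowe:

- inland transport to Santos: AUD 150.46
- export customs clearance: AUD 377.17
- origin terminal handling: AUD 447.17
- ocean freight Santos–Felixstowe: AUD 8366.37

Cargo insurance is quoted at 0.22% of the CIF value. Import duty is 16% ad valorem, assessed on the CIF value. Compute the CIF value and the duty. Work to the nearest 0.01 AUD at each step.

Let C be the CIF value. C = EXW price + pre-shipment costs + freight + 0.22% × C
C − 0.22% × C = 4548.40 + 150.46 + 377.17 + 447.17 + 8366.37
0.9978 × C = 13889.57
C = 13889.57 / 0.9978 = 13920.19
Insurance premium = 0.22% × 13920.19 = 30.62
Import duty = 13920.19 × 16% = 2227.23

CIF value: AUD 13920.19; import duty: AUD 2227.23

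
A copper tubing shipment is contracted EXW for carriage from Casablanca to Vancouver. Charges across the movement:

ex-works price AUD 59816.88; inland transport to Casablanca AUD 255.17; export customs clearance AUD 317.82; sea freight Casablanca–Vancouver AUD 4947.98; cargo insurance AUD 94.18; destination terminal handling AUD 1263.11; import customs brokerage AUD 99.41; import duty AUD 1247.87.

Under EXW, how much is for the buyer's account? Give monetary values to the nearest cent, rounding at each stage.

Buyer's account: AUD 8225.54

EXW: the seller makes goods available at their premises; the buyer bears all onward costs.
Seller's account: goods 59816.88 = 59816.88
Buyer's account: inland to port 255.17 + export clearance 317.82 + freight 4947.98 + insurance 94.18 + destination terminal 1263.11 + brokerage 99.41 + duty 1247.87 = 8225.54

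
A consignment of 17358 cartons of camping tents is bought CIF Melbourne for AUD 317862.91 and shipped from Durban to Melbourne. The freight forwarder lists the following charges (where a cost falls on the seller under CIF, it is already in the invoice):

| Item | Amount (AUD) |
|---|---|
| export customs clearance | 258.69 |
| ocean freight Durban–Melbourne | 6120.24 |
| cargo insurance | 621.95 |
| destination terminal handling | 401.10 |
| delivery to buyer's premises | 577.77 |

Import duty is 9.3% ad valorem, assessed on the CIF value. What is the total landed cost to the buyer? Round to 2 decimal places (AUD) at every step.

Total landed cost: AUD 348403.03

CIF: the seller pays costs through ocean freight and marine insurance to the destination port.
Already in the invoice (seller's account under CIF): export clearance, freight, insurance — exclude.
The CIF price already equals the CIF value: 317862.91
Import duty = 317862.91 × 9.3% = 29561.25
Buyer bears: destination terminal 401.10 + delivery 577.77 + duty 29561.25 = 30540.12
Landed cost = invoice 317862.91 + 30540.12 = 348403.03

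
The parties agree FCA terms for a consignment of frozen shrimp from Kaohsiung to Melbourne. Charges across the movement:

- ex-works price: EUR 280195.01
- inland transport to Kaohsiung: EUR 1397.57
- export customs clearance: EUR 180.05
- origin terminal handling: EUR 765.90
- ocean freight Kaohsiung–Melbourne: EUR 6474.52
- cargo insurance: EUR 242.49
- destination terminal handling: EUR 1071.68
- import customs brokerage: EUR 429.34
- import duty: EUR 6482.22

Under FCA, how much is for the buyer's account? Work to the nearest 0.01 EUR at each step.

Buyer's account: EUR 15466.15

FCA: the seller delivers export-cleared goods to the carrier; the buyer bears costs from that point.
Seller's account: goods 280195.01 + inland to port 1397.57 + export clearance 180.05 = 281772.63
Buyer's account: origin terminal 765.90 + freight 6474.52 + insurance 242.49 + destination terminal 1071.68 + brokerage 429.34 + duty 6482.22 = 15466.15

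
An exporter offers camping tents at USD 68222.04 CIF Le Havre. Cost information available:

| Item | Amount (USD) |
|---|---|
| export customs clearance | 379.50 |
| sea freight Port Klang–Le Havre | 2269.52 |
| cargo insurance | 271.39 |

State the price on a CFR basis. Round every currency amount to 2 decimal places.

CFR price: USD 67950.65

Not relevant to the conversion: freight, export clearance — on the seller under both CIF and CFR; already in the CIF price and stays in the CFR price.
From CIF to CFR, the seller no longer bears: insurance.
CFR price = 68222.04 − 271.39 = 67950.65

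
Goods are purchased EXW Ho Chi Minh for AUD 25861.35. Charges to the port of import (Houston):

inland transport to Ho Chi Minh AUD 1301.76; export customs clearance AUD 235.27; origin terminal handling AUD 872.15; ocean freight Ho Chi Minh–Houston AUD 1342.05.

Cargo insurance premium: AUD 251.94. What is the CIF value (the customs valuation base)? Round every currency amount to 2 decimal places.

CIF = EXW price + pre-shipment costs + freight + insurance
CIF = 25861.35 + 1301.76 + 235.27 + 872.15 + 1342.05 + 251.94 = 29864.52

CIF value: AUD 29864.52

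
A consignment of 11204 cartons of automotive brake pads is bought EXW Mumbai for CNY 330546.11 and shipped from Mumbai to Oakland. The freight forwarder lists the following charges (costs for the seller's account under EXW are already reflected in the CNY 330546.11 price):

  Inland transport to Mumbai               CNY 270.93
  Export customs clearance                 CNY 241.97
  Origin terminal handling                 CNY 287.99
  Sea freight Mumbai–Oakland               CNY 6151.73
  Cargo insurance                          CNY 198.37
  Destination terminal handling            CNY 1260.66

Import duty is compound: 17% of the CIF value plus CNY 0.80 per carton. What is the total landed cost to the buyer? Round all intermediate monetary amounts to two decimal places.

Total landed cost: CNY 405329.47

EXW: the seller makes goods available at their premises; the buyer bears all onward costs.
CIF value = EXW price + inland to port + export clearance + origin terminal + freight + insurance = 330546.11 + 270.93 + 241.97 + 287.99 + 6151.73 + 198.37 = 337697.10
Ad valorem component: 337697.10 × 17% = 57408.51
Specific component: 11204 × 0.80 = 8963.20
Import duty = 57408.51 + 8963.20 = 66371.71
Buyer bears: inland to port 270.93 + export clearance 241.97 + origin terminal 287.99 + freight 6151.73 + insurance 198.37 + destination terminal 1260.66 + duty 66371.71 = 74783.36
Landed cost = invoice 330546.11 + 74783.36 = 405329.47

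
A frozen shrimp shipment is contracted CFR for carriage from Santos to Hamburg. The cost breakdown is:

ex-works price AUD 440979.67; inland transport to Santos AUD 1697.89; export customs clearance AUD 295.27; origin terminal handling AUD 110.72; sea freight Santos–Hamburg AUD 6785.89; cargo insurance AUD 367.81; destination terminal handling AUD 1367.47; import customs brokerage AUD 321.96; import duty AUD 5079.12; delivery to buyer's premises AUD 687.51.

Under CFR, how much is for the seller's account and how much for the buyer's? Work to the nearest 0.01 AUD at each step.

Seller: AUD 449869.44; buyer: AUD 7823.87

CFR: the seller pays costs through ocean freight to the destination port, but not insurance.
Seller's account: goods 440979.67 + inland to port 1697.89 + export clearance 295.27 + origin terminal 110.72 + freight 6785.89 = 449869.44
Buyer's account: insurance 367.81 + destination terminal 1367.47 + brokerage 321.96 + duty 5079.12 + delivery 687.51 = 7823.87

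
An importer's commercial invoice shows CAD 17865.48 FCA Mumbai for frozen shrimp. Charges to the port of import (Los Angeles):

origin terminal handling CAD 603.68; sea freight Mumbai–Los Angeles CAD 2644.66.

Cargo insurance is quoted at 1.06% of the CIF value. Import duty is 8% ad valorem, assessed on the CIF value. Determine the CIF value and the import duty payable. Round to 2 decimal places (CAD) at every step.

CIF value: CAD 21340.02; import duty: CAD 1707.20

Let C be the CIF value. C = FCA price + pre-shipment costs + freight + 1.06% × C
C − 1.06% × C = 17865.48 + 603.68 + 2644.66
0.9894 × C = 21113.82
C = 21113.82 / 0.9894 = 21340.02
Insurance premium = 1.06% × 21340.02 = 226.20
Import duty = 21340.02 × 8% = 1707.20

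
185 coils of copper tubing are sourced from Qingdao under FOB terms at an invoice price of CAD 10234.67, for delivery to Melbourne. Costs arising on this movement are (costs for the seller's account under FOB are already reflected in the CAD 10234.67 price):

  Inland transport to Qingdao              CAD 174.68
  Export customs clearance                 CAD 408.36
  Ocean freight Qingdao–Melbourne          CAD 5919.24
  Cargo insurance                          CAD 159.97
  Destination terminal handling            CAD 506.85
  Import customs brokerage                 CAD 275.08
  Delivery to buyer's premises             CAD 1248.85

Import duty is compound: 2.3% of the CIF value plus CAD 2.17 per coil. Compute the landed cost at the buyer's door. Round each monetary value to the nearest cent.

FOB: the seller bears costs until goods are on board at the origin port; the buyer bears freight, insurance and all costs thereafter.
Already in the invoice (seller's account under FOB): inland to port, export clearance — exclude.
CIF value = FOB price + freight + insurance = 10234.67 + 5919.24 + 159.97 = 16313.88
Ad valorem component: 16313.88 × 2.3% = 375.22
Specific component: 185 × 2.17 = 401.45
Import duty = 375.22 + 401.45 = 776.67
Buyer bears: freight 5919.24 + insurance 159.97 + destination terminal 506.85 + brokerage 275.08 + delivery 1248.85 + duty 776.67 = 8886.66
Landed cost = invoice 10234.67 + 8886.66 = 19121.33

Total landed cost: CAD 19121.33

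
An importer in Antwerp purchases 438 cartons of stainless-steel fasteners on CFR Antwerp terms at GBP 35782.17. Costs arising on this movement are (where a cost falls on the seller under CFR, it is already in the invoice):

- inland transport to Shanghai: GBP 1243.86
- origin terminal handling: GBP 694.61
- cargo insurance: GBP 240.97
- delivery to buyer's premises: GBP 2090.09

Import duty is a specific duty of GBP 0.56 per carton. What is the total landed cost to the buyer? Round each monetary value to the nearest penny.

CFR: the seller pays costs through ocean freight to the destination port, but not insurance.
Already in the invoice (seller's account under CFR): inland to port, origin terminal — exclude.
CIF value = CFR price + insurance = 35782.17 + 240.97 = 36023.14
Import duty = 438 × 0.56 = 245.28
Buyer bears: insurance 240.97 + delivery 2090.09 + duty 245.28 = 2576.34
Landed cost = invoice 35782.17 + 2576.34 = 38358.51

Total landed cost: GBP 38358.51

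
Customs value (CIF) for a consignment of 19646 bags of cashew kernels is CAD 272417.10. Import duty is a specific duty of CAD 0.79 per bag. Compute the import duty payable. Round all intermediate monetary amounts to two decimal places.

Import duty = 19646 × 0.79 = 15520.34

Import duty: CAD 15520.34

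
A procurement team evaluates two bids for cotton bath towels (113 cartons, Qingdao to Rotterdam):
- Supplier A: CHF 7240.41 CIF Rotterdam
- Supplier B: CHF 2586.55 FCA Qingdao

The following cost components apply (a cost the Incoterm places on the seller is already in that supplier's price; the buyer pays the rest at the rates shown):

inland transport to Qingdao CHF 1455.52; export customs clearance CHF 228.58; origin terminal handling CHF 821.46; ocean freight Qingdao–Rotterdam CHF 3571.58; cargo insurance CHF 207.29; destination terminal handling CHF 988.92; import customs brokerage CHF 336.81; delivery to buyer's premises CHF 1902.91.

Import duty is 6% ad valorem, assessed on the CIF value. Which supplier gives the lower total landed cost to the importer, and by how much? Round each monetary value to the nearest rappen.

Supplier B is cheaper by CHF 56.74

Supplier A (CIF):
The CIF price already equals the CIF value: 7240.41
Import duty = 7240.41 × 6% = 434.42
Buyer bears (A): 988.92 + 336.81 + 1902.91 = 3228.64
Landed cost (A) = invoice 7240.41 + 3228.64 + duty 434.42 = 10903.47
Supplier B (FCA):
CIF value = FCA price + origin terminal + freight + insurance = 2586.55 + 821.46 + 3571.58 + 207.29 = 7186.88
Import duty = 7186.88 × 6% = 431.21
Buyer bears (B): 821.46 + 3571.58 + 207.29 + 988.92 + 336.81 + 1902.91 = 7828.97
Landed cost (B) = invoice 2586.55 + 7828.97 + duty 431.21 = 10846.73
Difference = |10903.47 − 10846.73| = 56.74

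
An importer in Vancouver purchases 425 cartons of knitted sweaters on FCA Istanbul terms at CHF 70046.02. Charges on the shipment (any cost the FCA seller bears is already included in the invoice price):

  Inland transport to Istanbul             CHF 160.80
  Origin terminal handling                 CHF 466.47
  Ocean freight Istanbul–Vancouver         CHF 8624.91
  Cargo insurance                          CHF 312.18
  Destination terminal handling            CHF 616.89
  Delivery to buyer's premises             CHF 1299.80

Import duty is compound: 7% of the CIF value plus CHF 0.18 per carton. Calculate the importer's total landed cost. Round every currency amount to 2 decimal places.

Total landed cost: CHF 87004.24

FCA: the seller delivers export-cleared goods to the carrier; the buyer bears costs from that point.
Already in the invoice (seller's account under FCA): inland to port — exclude.
CIF value = FCA price + origin terminal + freight + insurance = 70046.02 + 466.47 + 8624.91 + 312.18 = 79449.58
Ad valorem component: 79449.58 × 7% = 5561.47
Specific component: 425 × 0.18 = 76.50
Import duty = 5561.47 + 76.50 = 5637.97
Buyer bears: origin terminal 466.47 + freight 8624.91 + insurance 312.18 + destination terminal 616.89 + delivery 1299.80 + duty 5637.97 = 16958.22
Landed cost = invoice 70046.02 + 16958.22 = 87004.24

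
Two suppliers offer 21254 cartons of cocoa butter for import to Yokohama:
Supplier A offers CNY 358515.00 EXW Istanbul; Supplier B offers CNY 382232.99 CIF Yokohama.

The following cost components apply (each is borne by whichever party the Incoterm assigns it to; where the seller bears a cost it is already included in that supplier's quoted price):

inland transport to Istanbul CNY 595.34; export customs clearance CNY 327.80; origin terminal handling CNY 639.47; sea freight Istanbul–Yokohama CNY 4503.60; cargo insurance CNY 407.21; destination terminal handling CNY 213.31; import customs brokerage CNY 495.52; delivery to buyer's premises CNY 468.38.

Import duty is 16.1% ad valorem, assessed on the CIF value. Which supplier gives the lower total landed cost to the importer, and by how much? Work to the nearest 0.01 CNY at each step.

Supplier A (EXW):
CIF value = EXW price + inland to port + export clearance + origin terminal + freight + insurance = 358515.00 + 595.34 + 327.80 + 639.47 + 4503.60 + 407.21 = 364988.42
Import duty = 364988.42 × 16.1% = 58763.14
Buyer bears (A): 595.34 + 327.80 + 639.47 + 4503.60 + 407.21 + 213.31 + 495.52 + 468.38 = 7650.63
Landed cost (A) = invoice 358515.00 + 7650.63 + duty 58763.14 = 424928.77
Supplier B (CIF):
The CIF price already equals the CIF value: 382232.99
Import duty = 382232.99 × 16.1% = 61539.51
Buyer bears (B): 213.31 + 495.52 + 468.38 = 1177.21
Landed cost (B) = invoice 382232.99 + 1177.21 + duty 61539.51 = 444949.71
Difference = |424928.77 − 444949.71| = 20020.94

Supplier A is cheaper by CNY 20020.94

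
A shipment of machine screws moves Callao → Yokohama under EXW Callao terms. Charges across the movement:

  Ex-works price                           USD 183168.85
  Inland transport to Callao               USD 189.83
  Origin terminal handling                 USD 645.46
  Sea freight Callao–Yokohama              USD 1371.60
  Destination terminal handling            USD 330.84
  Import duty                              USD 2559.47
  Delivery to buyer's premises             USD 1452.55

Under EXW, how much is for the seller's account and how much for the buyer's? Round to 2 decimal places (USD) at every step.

Seller: USD 183168.85; buyer: USD 6549.75

EXW: the seller makes goods available at their premises; the buyer bears all onward costs.
Seller's account: goods 183168.85 = 183168.85
Buyer's account: inland to port 189.83 + origin terminal 645.46 + freight 1371.60 + destination terminal 330.84 + duty 2559.47 + delivery 1452.55 = 6549.75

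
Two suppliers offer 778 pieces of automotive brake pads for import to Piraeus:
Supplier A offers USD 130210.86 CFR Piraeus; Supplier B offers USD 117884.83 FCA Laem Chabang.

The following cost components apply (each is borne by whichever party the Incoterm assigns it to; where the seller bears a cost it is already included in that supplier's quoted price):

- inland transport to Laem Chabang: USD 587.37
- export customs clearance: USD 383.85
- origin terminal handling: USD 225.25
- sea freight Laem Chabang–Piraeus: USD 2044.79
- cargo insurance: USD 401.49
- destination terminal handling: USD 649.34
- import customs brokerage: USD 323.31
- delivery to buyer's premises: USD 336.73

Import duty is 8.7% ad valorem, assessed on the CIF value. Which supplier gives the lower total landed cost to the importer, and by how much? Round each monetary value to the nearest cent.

Supplier B is cheaper by USD 10930.86

Supplier A (CFR):
CIF value = CFR price + insurance = 130210.86 + 401.49 = 130612.35
Import duty = 130612.35 × 8.7% = 11363.27
Buyer bears (A): 401.49 + 649.34 + 323.31 + 336.73 = 1710.87
Landed cost (A) = invoice 130210.86 + 1710.87 + duty 11363.27 = 143285.00
Supplier B (FCA):
CIF value = FCA price + origin terminal + freight + insurance = 117884.83 + 225.25 + 2044.79 + 401.49 = 120556.36
Import duty = 120556.36 × 8.7% = 10488.40
Buyer bears (B): 225.25 + 2044.79 + 401.49 + 649.34 + 323.31 + 336.73 = 3980.91
Landed cost (B) = invoice 117884.83 + 3980.91 + duty 10488.40 = 132354.14
Difference = |143285.00 − 132354.14| = 10930.86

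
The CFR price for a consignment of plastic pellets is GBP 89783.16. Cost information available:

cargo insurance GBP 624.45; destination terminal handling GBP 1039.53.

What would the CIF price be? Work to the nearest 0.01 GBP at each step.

Not relevant to the conversion: destination terminal — on the buyer under both terms; not part of either seller's price.
From CFR to CIF, the seller additionally bears: insurance.
CIF price = 89783.16 + 624.45 = 90407.61

CIF price: GBP 90407.61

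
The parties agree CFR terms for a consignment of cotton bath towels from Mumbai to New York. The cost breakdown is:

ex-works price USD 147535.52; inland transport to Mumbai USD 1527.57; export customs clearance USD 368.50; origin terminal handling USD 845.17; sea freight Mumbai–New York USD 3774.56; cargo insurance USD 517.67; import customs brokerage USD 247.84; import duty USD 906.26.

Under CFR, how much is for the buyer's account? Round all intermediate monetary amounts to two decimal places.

CFR: the seller pays costs through ocean freight to the destination port, but not insurance.
Seller's account: goods 147535.52 + inland to port 1527.57 + export clearance 368.50 + origin terminal 845.17 + freight 3774.56 = 154051.32
Buyer's account: insurance 517.67 + brokerage 247.84 + duty 906.26 = 1671.77

Buyer's account: USD 1671.77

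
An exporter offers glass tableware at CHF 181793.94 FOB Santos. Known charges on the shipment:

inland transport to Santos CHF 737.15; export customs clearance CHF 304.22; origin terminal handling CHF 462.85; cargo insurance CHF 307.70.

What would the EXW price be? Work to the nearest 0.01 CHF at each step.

Not relevant to the conversion: insurance — on the buyer under both terms; not part of either seller's price.
From FOB to EXW, the seller no longer bears: inland to port, export clearance, origin terminal.
EXW price = 181793.94 − 737.15 − 304.22 − 462.85 = 180289.72

EXW price: CHF 180289.72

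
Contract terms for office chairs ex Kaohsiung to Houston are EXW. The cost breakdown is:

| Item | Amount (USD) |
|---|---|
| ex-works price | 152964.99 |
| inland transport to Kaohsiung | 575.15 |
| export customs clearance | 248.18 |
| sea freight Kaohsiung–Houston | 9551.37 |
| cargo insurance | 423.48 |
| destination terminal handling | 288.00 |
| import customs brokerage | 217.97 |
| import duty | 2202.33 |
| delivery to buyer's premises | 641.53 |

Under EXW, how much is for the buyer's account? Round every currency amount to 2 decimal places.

EXW: the seller makes goods available at their premises; the buyer bears all onward costs.
Seller's account: goods 152964.99 = 152964.99
Buyer's account: inland to port 575.15 + export clearance 248.18 + freight 9551.37 + insurance 423.48 + destination terminal 288.00 + brokerage 217.97 + duty 2202.33 + delivery 641.53 = 14148.01

Buyer's account: USD 14148.01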